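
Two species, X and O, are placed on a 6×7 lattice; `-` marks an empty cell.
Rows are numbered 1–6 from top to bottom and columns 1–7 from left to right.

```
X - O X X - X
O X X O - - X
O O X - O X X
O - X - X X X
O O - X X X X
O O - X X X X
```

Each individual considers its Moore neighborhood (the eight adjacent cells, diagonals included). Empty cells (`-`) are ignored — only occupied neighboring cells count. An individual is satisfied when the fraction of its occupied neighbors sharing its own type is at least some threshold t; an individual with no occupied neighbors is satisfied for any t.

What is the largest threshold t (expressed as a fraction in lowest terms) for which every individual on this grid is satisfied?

1/4

Row 1: (1,1)X 1/2 · (1,3)O 1/4 · (1,4)X 2/4 · (1,5)X 1/2 · (1,7)X 1/1
Row 2: (2,1)O 2/4 · (2,2)X 3/7 · (2,3)X 3/6 · (2,4)O 2/6 · (2,7)X 3/3
Row 3: (3,1)O 3/4 · (3,2)O 3/7 · (3,3)X 3/5 · (3,5)O 1/4 · (3,6)X 5/6 · (3,7)X 4/4
Row 4: (4,1)O 4/4 · (4,3)X 2/4 · (4,5)X 5/6 · (4,6)X 7/8 · (4,7)X 5/5
Row 5: (5,1)O 4/4 · (5,2)O 4/5 · (5,4)X 5/5 · (5,5)X 7/7 · (5,6)X 8/8 · (5,7)X 5/5
Row 6: (6,1)O 3/3 · (6,2)O 3/3 · (6,4)X 3/3 · (6,5)X 5/5 · (6,6)X 5/5 · (6,7)X 3/3
The smallest same-type fraction is 1/4 at (1,3), which reduces to 1/4. Any threshold above that leaves this individual unsatisfied.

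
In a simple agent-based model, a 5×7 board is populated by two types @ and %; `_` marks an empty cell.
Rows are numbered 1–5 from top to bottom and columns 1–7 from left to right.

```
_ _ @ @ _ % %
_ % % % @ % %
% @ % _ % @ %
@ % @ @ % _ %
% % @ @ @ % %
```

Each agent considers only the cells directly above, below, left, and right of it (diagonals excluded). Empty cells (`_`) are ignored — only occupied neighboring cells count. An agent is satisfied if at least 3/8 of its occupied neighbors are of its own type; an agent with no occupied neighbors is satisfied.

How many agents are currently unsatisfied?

(1,3)@ 1/2 ✓
(1,4)@ 1/2 ✓
(1,6)% 2/2 ✓
(1,7)% 2/2 ✓
(2,2)% 1/2 ✓
(2,3)% 3/4 ✓
(2,4)% 1/3 ✗
(2,5)@ 0/3 ✗
(2,6)% 2/4 ✓
(2,7)% 3/3 ✓
(3,1)% 0/2 ✗
(3,2)@ 0/4 ✗
(3,3)% 1/3 ✗
(3,5)% 1/3 ✗
(3,6)@ 0/3 ✗
(3,7)% 2/3 ✓
(4,1)@ 0/3 ✗
(4,2)% 1/4 ✗
(4,3)@ 2/4 ✓
(4,4)@ 2/3 ✓
(4,5)% 1/3 ✗
(4,7)% 2/2 ✓
(5,1)% 1/2 ✓
(5,2)% 2/3 ✓
(5,3)@ 2/3 ✓
(5,4)@ 3/3 ✓
(5,5)@ 1/3 ✗
(5,6)% 1/2 ✓
(5,7)% 2/2 ✓
Unsatisfied: (2,4), (2,5), (3,1), (3,2), (3,3), (3,5), (3,6), (4,1), (4,2), (4,5), (5,5) — 11 in total.

11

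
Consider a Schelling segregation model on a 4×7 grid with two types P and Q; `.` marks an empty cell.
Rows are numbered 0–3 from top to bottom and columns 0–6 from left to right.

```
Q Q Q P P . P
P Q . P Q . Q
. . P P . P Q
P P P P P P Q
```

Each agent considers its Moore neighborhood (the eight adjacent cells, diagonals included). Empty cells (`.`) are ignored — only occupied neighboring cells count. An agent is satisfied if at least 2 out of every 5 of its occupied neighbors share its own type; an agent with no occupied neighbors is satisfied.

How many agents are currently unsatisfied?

6

Row 0: (0,0)Q 2/3 ✓ · (0,1)Q 3/4 ✓ · (0,2)Q 2/4 ✓ · (0,3)P 2/4 ✓ · (0,4)P 2/3 ✓ · (0,6)P 0/1 ✗
Row 1: (1,0)P 0/3 ✗ · (1,1)Q 3/5 ✓ · (1,3)P 4/6 ✓ · (1,4)Q 0/5 ✗ · (1,6)Q 1/3 ✗
Row 2: (2,2)P 5/6 ✓ · (2,3)P 5/6 ✓ · (2,5)P 2/6 ✗ · (2,6)Q 2/4 ✓
Row 3: (3,0)P 1/1 ✓ · (3,1)P 3/3 ✓ · (3,2)P 4/4 ✓ · (3,3)P 4/4 ✓ · (3,4)P 4/4 ✓ · (3,5)P 2/4 ✓ · (3,6)Q 1/3 ✗
Unsatisfied: (0,6), (1,0), (1,4), (1,6), (2,5), (3,6) — 6 in total.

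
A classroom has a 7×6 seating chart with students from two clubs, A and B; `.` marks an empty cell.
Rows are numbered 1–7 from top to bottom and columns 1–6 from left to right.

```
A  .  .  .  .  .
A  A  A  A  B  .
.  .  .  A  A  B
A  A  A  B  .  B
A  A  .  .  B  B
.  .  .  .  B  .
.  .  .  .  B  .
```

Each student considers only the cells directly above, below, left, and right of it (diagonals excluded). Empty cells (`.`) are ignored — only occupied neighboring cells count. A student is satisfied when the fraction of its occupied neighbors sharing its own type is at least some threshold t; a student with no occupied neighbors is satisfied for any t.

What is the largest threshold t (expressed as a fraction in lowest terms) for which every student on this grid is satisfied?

(1,1)A 1/1
(2,1)A 2/2
(2,2)A 2/2
(2,3)A 2/2
(2,4)A 2/3
(2,5)B 0/2
(3,4)A 2/3
(3,5)A 1/3
(3,6)B 1/2
(4,1)A 2/2
(4,2)A 3/3
(4,3)A 1/2
(4,4)B 0/2
(4,6)B 2/2
(5,1)A 2/2
(5,2)A 2/2
(5,5)B 2/2
(5,6)B 2/2
(6,5)B 2/2
(7,5)B 1/1
The smallest same-type fraction is 0/2 at (2,5), which reduces to 0/1. Any threshold above that leaves this student unsatisfied.

0/1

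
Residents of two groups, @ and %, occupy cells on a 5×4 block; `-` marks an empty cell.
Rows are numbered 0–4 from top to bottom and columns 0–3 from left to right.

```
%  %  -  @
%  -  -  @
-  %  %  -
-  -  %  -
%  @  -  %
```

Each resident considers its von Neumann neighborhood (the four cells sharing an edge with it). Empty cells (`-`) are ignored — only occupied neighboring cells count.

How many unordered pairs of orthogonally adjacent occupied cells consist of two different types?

Scan each occupied cell's neighbors to the right and below so each pair is counted once.
Row 0: %(0,0)–%(0,1)= %(0,0)–%(1,0)= @(0,3)–@(1,3)=  → 0/3 unlike.
Row 2: %(2,1)–%(2,2)= %(2,2)–%(3,2)=  → 0/2 unlike.
Row 4: %(4,0)–@(4,1)≠  → 1/1 unlike.
Total adjacent occupied pairs: 6; unlike-type pairs: 1.

1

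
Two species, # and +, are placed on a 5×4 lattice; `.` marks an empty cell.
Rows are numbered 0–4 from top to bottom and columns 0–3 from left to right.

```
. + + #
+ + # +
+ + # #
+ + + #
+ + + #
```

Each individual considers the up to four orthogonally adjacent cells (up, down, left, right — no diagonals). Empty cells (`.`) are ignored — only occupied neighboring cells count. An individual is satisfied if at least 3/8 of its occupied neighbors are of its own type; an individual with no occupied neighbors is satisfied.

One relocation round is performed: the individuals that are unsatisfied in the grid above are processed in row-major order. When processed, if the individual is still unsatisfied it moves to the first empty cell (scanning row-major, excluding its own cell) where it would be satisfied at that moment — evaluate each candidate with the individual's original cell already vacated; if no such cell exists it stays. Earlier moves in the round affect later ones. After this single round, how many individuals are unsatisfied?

1

Initially unsatisfied (in order): (0,2), (0,3), (1,2), (1,3).
  (0,2) → (0,0).
  (0,3) → (0,2).
  (1,2): now satisfied by earlier moves; stays.
  (1,3): no empty cell satisfies it; stays.
Resulting grid:
+ + # .
+ + # +
+ + # #
+ + + #
+ + + #
Unsatisfied now: (1,3).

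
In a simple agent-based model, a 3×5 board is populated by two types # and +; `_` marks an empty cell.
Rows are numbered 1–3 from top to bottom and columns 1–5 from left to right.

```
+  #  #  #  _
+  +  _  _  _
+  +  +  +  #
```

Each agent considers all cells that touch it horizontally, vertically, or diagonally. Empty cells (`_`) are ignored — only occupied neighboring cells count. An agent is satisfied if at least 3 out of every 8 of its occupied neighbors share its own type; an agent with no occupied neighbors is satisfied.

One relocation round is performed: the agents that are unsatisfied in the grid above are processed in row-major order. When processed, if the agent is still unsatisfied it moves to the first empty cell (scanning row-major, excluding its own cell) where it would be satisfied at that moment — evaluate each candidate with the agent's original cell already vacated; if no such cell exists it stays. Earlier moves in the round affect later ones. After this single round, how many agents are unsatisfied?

Initially unsatisfied (in order): (1,2), (3,5).
  (1,2) → (1,5).
  (3,5) → (2,4).
Resulting grid:
+ _ # # #
+ + _ # _
+ + + + _
All satisfied now.

0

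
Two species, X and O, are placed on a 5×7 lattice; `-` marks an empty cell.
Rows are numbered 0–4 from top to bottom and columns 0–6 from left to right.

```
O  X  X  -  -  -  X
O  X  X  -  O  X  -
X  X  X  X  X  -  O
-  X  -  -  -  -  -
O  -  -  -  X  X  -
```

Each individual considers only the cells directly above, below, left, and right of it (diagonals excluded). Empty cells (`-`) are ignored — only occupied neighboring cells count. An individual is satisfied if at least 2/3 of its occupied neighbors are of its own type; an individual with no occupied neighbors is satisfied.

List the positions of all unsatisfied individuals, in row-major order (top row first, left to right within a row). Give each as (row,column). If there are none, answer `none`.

Row 0: (0,0)O 1/2 unhappy · (0,1)X 2/3 ok · (0,2)X 2/2 ok · (0,6)X 0/0 ok
Row 1: (1,0)O 1/3 unhappy · (1,1)X 3/4 ok · (1,2)X 3/3 ok · (1,4)O 0/2 unhappy · (1,5)X 0/1 unhappy
Row 2: (2,0)X 1/2 unhappy · (2,1)X 4/4 ok · (2,2)X 3/3 ok · (2,3)X 2/2 ok · (2,4)X 1/2 unhappy · (2,6)O 0/0 ok
Row 3: (3,1)X 1/1 ok
Row 4: (4,0)O 0/0 ok · (4,4)X 1/1 ok · (4,5)X 1/1 ok

(0,0), (1,0), (1,4), (1,5), (2,0), (2,4)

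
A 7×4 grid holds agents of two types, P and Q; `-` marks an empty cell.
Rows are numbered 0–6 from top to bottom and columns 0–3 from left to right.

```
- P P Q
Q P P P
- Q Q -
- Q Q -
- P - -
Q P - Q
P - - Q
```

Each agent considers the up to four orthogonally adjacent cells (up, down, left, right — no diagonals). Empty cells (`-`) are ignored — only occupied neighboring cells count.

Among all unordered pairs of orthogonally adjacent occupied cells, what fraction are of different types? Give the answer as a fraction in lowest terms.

Scan each occupied cell's neighbors to the right and below so each pair is counted once.
From row 0: 2 unlike of 5 pairs (running 2/5).
From row 1: 3 unlike of 5 pairs (running 5/10).
From row 2: 0 unlike of 3 pairs (running 5/13).
From row 3: 1 unlike of 2 pairs (running 6/15).
From row 4: 0 unlike of 1 pairs (running 6/16).
From row 5: 2 unlike of 3 pairs (running 8/19).
Total adjacent occupied pairs: 19; unlike-type pairs: 8.
8/19 is already in lowest terms.

8/19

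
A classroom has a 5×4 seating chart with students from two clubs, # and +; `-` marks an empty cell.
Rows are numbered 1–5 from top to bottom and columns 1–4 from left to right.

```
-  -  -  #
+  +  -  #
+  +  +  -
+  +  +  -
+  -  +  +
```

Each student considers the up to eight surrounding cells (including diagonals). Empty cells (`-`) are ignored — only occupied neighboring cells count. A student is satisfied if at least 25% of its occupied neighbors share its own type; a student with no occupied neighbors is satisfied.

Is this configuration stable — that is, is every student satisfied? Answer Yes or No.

Row 1: (1,4)# 1/1 ok
Row 2: (2,1)+ 3/3 ok · (2,2)+ 4/4 ok · (2,4)# 1/2 ok
Row 3: (3,1)+ 5/5 ok · (3,2)+ 7/7 ok · (3,3)+ 4/5 ok
Row 4: (4,1)+ 4/4 ok · (4,2)+ 7/7 ok · (4,3)+ 5/5 ok
Row 5: (5,1)+ 2/2 ok · (5,3)+ 3/3 ok · (5,4)+ 2/2 ok
All meet the threshold, so the configuration is stable.

Yes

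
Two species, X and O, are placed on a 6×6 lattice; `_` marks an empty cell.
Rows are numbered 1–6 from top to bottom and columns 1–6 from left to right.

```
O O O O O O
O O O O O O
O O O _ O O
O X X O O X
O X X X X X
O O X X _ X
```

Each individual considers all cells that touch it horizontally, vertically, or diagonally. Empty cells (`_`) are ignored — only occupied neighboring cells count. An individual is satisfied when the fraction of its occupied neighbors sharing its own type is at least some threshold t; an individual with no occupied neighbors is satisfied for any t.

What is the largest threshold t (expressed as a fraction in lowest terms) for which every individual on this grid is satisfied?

3/8

(1,1)O 3/3
(1,2)O 5/5
(1,3)O 5/5
(1,4)O 5/5
(1,5)O 5/5
(1,6)O 3/3
(2,1)O 5/5
(2,2)O 8/8
(2,3)O 7/7
(2,4)O 7/7
(2,5)O 7/7
(2,6)O 5/5
(3,1)O 4/5
(3,2)O 6/8
(3,3)O 5/7
(3,5)O 6/7
(3,6)O 4/5
(4,1)O 3/5
(4,2)X 3/8
(4,3)X 4/7
(4,4)O 3/7
(4,5)O 3/7
(4,6)X 2/5
(5,1)O 3/5
(5,2)X 4/8
(5,3)X 6/8
(5,4)X 5/7
(5,5)X 5/7
(5,6)X 3/4
(6,1)O 2/3
(6,2)O 2/5
(6,3)X 4/5
(6,4)X 4/4
(6,6)X 2/2
The smallest same-type fraction is 3/8 at (4,2), which reduces to 3/8. Any threshold above that leaves this individual unsatisfied.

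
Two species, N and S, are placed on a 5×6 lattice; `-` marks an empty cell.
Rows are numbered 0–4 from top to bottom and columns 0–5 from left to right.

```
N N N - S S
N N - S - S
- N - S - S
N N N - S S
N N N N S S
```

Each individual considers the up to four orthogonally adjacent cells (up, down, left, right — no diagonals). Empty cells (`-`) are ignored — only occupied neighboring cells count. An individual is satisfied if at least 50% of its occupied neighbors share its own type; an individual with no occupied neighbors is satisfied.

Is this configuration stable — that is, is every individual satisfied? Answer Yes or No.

Yes

Row 0: (0,0)N 2/2 satisfied · (0,1)N 3/3 satisfied · (0,2)N 1/1 satisfied · (0,4)S 1/1 satisfied · (0,5)S 2/2 satisfied
Row 1: (1,0)N 2/2 satisfied · (1,1)N 3/3 satisfied · (1,3)S 1/1 satisfied · (1,5)S 2/2 satisfied
Row 2: (2,1)N 2/2 satisfied · (2,3)S 1/1 satisfied · (2,5)S 2/2 satisfied
Row 3: (3,0)N 2/2 satisfied · (3,1)N 4/4 satisfied · (3,2)N 2/2 satisfied · (3,4)S 2/2 satisfied · (3,5)S 3/3 satisfied
Row 4: (4,0)N 2/2 satisfied · (4,1)N 3/3 satisfied · (4,2)N 3/3 satisfied · (4,3)N 1/2 satisfied · (4,4)S 2/3 satisfied · (4,5)S 2/2 satisfied
All meet the threshold, so the configuration is stable.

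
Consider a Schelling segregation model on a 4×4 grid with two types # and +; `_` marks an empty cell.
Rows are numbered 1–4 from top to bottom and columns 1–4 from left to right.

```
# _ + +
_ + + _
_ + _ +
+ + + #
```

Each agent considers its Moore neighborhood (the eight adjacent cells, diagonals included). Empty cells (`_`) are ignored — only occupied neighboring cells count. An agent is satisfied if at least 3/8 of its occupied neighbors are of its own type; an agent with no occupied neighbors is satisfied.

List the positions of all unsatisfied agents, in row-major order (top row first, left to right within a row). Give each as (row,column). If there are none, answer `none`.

(1,1)# 0/1 ✗
(1,3)+ 3/3 ✓
(1,4)+ 2/2 ✓
(2,2)+ 3/4 ✓
(2,3)+ 5/5 ✓
(3,2)+ 5/5 ✓
(3,4)+ 2/3 ✓
(4,1)+ 2/2 ✓
(4,2)+ 3/3 ✓
(4,3)+ 3/4 ✓
(4,4)# 0/2 ✗

(1,1), (4,4)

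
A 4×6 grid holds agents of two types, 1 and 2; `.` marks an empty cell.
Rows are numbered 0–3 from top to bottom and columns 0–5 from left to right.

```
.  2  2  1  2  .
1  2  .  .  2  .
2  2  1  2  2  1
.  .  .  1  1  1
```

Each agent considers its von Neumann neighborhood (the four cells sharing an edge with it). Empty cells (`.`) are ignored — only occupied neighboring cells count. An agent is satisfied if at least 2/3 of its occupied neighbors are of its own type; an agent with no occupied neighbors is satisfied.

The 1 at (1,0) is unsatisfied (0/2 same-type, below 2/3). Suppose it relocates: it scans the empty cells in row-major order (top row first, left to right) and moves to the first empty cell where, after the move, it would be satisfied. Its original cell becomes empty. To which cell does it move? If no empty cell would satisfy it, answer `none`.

(3,2)

Vacating (1,0). Empty cells in order:
  (0,0): 0/1 same-type → still unsatisfied.
  (0,5): 0/1 same-type → still unsatisfied.
  (1,2): 1/3 same-type → still unsatisfied.
  (1,3): 1/3 same-type → still unsatisfied.
  (1,5): 1/2 same-type → still unsatisfied.
  (3,0): 0/1 same-type → still unsatisfied.
  (3,1): 0/1 same-type → still unsatisfied.
  (3,2): 2/2 same-type → satisfied — stop here.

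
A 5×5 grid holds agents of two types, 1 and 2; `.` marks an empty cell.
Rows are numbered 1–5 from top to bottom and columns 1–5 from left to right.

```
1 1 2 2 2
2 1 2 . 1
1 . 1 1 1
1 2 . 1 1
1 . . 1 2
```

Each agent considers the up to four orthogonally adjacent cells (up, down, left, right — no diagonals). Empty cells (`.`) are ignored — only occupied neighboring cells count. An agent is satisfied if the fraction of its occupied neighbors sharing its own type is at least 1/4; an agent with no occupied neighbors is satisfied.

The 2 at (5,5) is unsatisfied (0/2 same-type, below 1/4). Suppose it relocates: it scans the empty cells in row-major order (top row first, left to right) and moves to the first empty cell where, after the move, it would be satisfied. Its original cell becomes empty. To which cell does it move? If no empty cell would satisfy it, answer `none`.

Vacating (5,5). Empty cells in order:
  (2,4): 2/4 same-type → satisfied — stop here.

(2,4)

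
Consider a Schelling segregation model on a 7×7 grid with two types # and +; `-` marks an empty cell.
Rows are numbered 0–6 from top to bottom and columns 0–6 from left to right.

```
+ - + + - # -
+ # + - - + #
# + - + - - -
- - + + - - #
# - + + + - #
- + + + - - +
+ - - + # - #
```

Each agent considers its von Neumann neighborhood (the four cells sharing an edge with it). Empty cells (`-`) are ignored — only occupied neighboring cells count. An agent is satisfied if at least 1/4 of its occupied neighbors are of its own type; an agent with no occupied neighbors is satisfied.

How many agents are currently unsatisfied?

9

Row 0: (0,0)+ 1/1 ok · (0,2)+ 2/2 ok · (0,3)+ 1/1 ok · (0,5)# 0/1 unhappy
Row 1: (1,0)+ 1/3 ok · (1,1)# 0/3 unhappy · (1,2)+ 1/2 ok · (1,5)+ 0/2 unhappy · (1,6)# 0/1 unhappy
Row 2: (2,0)# 0/2 unhappy · (2,1)+ 0/2 unhappy · (2,3)+ 1/1 ok
Row 3: (3,2)+ 2/2 ok · (3,3)+ 3/3 ok · (3,6)# 1/1 ok
Row 4: (4,0)# 0/0 ok · (4,2)+ 3/3 ok · (4,3)+ 4/4 ok · (4,4)+ 1/1 ok · (4,6)# 1/2 ok
Row 5: (5,1)+ 1/1 ok · (5,2)+ 3/3 ok · (5,3)+ 3/3 ok · (5,6)+ 0/2 unhappy
Row 6: (6,0)+ 0/0 ok · (6,3)+ 1/2 ok · (6,4)# 0/1 unhappy · (6,6)# 0/1 unhappy
Unsatisfied: (0,5), (1,1), (1,5), (1,6), (2,0), (2,1), (5,6), (6,4), (6,6) — 9 in total.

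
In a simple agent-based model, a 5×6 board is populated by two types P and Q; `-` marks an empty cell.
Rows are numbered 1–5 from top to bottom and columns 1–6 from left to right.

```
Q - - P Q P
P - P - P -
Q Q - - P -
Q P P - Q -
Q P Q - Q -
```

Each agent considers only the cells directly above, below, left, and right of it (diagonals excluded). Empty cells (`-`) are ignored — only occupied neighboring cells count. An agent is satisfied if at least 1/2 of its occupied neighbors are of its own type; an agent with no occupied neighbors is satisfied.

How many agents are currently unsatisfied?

7

Row 1: (1,1)Q 0/1 ✗ · (1,4)P 0/1 ✗ · (1,5)Q 0/3 ✗ · (1,6)P 0/1 ✗
Row 2: (2,1)P 0/2 ✗ · (2,3)P 0/0 ✓ · (2,5)P 1/2 ✓
Row 3: (3,1)Q 2/3 ✓ · (3,2)Q 1/2 ✓ · (3,5)P 1/2 ✓
Row 4: (4,1)Q 2/3 ✓ · (4,2)P 2/4 ✓ · (4,3)P 1/2 ✓ · (4,5)Q 1/2 ✓
Row 5: (5,1)Q 1/2 ✓ · (5,2)P 1/3 ✗ · (5,3)Q 0/2 ✗ · (5,5)Q 1/1 ✓
Unsatisfied: (1,1), (1,4), (1,5), (1,6), (2,1), (5,2), (5,3) — 7 in total.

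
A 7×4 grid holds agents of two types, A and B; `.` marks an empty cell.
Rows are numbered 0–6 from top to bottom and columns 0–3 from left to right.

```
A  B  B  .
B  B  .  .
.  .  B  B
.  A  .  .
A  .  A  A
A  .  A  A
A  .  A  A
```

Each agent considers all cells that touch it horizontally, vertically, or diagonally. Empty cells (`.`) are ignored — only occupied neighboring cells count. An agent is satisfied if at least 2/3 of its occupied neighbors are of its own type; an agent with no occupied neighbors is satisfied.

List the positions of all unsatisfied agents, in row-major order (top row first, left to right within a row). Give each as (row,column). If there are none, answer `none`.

(0,0)

Row 0: (0,0)A 0/3 not · (0,1)B 3/4 satisfied · (0,2)B 2/2 satisfied
Row 1: (1,0)B 2/3 satisfied · (1,1)B 4/5 satisfied
Row 2: (2,2)B 2/3 satisfied · (2,3)B 1/1 satisfied
Row 3: (3,1)A 2/3 satisfied
Row 4: (4,0)A 2/2 satisfied · (4,2)A 4/4 satisfied · (4,3)A 3/3 satisfied
Row 5: (5,0)A 2/2 satisfied · (5,2)A 5/5 satisfied · (5,3)A 5/5 satisfied
Row 6: (6,0)A 1/1 satisfied · (6,2)A 3/3 satisfied · (6,3)A 3/3 satisfied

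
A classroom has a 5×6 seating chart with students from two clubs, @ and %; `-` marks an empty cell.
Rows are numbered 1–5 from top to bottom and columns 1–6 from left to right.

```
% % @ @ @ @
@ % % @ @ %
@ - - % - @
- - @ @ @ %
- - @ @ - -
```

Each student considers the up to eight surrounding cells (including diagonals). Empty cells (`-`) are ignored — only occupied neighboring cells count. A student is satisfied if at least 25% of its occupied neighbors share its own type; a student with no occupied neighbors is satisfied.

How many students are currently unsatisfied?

(1,1)% 2/3 ✓
(1,2)% 3/5 ✓
(1,3)@ 2/5 ✓
(1,4)@ 4/5 ✓
(1,5)@ 4/5 ✓
(1,6)@ 2/3 ✓
(2,1)@ 1/4 ✓
(2,2)% 3/6 ✓
(2,3)% 3/6 ✓
(2,4)@ 4/6 ✓
(2,5)@ 5/7 ✓
(2,6)% 0/4 ✗
(3,1)@ 1/2 ✓
(3,4)% 1/6 ✗
(3,6)@ 2/4 ✓
(4,3)@ 3/4 ✓
(4,4)@ 4/5 ✓
(4,5)@ 3/5 ✓
(4,6)% 0/2 ✗
(5,3)@ 3/3 ✓
(5,4)@ 4/4 ✓
Unsatisfied: (2,6), (3,4), (4,6) — 3 in total.

3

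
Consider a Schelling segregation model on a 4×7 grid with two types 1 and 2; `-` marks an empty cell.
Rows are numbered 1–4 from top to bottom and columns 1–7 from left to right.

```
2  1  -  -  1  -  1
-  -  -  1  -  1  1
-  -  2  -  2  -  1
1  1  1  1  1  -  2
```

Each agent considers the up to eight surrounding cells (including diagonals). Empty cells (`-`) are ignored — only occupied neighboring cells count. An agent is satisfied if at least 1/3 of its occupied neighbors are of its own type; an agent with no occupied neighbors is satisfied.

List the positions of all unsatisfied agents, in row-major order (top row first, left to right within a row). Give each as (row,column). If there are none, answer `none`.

(1,1), (1,2), (3,3), (3,5), (4,7)

(1,1)2 0/1 not
(1,2)1 0/1 not
(1,5)1 2/2 satisfied
(1,7)1 2/2 satisfied
(2,4)1 1/3 satisfied
(2,6)1 4/5 satisfied
(2,7)1 3/3 satisfied
(3,3)2 0/4 not
(3,5)2 0/4 not
(3,7)1 2/3 satisfied
(4,1)1 1/1 satisfied
(4,2)1 2/3 satisfied
(4,3)1 2/3 satisfied
(4,4)1 2/4 satisfied
(4,5)1 1/2 satisfied
(4,7)2 0/1 not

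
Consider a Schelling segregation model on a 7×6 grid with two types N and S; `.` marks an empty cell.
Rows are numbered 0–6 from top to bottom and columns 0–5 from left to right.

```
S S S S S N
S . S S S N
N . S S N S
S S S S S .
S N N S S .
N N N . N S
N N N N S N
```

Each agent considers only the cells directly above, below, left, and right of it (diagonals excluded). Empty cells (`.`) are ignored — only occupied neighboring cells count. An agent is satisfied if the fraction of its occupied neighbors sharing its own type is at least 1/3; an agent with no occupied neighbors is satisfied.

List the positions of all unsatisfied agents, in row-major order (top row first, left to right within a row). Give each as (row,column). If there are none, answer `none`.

(2,0), (2,4), (2,5), (5,4), (5,5), (6,4), (6,5)

(0,0)S 2/2 ✓
(0,1)S 2/2 ✓
(0,2)S 3/3 ✓
(0,3)S 3/3 ✓
(0,4)S 2/3 ✓
(0,5)N 1/2 ✓
(1,0)S 1/2 ✓
(1,2)S 3/3 ✓
(1,3)S 4/4 ✓
(1,4)S 2/4 ✓
(1,5)N 1/3 ✓
(2,0)N 0/2 ✗
(2,2)S 3/3 ✓
(2,3)S 3/4 ✓
(2,4)N 0/4 ✗
(2,5)S 0/2 ✗
(3,0)S 2/3 ✓
(3,1)S 2/3 ✓
(3,2)S 3/4 ✓
(3,3)S 4/4 ✓
(3,4)S 2/3 ✓
(4,0)S 1/3 ✓
(4,1)N 2/4 ✓
(4,2)N 2/4 ✓
(4,3)S 2/3 ✓
(4,4)S 2/3 ✓
(5,0)N 2/3 ✓
(5,1)N 4/4 ✓
(5,2)N 3/3 ✓
(5,4)N 0/3 ✗
(5,5)S 0/2 ✗
(6,0)N 2/2 ✓
(6,1)N 3/3 ✓
(6,2)N 3/3 ✓
(6,3)N 1/2 ✓
(6,4)S 0/3 ✗
(6,5)N 0/2 ✗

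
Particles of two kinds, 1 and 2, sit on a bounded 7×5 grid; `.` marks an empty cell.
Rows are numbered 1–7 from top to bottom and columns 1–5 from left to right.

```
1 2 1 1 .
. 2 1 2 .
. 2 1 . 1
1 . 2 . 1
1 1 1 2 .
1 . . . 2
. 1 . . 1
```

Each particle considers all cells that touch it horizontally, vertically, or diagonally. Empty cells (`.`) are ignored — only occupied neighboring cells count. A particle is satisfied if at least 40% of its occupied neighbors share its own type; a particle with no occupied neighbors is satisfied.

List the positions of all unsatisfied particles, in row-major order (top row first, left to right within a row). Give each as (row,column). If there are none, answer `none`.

(1,1), (1,2), (2,2), (2,4), (3,3), (5,3), (7,5)

(1,1)1 0/2 ✗
(1,2)2 1/4 ✗
(1,3)1 2/5 ✓
(1,4)1 2/3 ✓
(2,2)2 2/6 ✗
(2,3)1 3/7 ✓
(2,4)2 0/5 ✗
(3,2)2 2/5 ✓
(3,3)1 1/5 ✗
(3,5)1 1/2 ✓
(4,1)1 2/3 ✓
(4,3)2 2/5 ✓
(4,5)1 1/2 ✓
(5,1)1 3/3 ✓
(5,2)1 4/5 ✓
(5,3)1 1/3 ✗
(5,4)2 2/4 ✓
(6,1)1 3/3 ✓
(6,5)2 1/2 ✓
(7,2)1 1/1 ✓
(7,5)1 0/1 ✗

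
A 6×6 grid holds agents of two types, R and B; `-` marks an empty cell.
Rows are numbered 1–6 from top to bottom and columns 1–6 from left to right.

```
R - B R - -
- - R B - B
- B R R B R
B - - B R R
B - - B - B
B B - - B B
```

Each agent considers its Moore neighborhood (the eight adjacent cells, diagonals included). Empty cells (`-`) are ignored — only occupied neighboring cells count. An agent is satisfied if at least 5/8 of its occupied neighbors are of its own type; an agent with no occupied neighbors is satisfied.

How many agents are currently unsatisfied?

Row 1: (1,1)R 0/0 satisfied · (1,3)B 1/3 not · (1,4)R 1/3 not
Row 2: (2,3)R 3/6 not · (2,4)B 2/6 not · (2,6)B 1/2 not
Row 3: (3,2)B 1/3 not · (3,3)R 2/5 not · (3,4)R 3/6 not · (3,5)B 3/7 not · (3,6)R 2/4 not
Row 4: (4,1)B 2/2 satisfied · (4,4)B 2/5 not · (4,5)R 3/7 not · (4,6)R 2/4 not
Row 5: (5,1)B 3/3 satisfied · (5,4)B 2/3 satisfied · (5,6)B 2/4 not
Row 6: (6,1)B 2/2 satisfied · (6,2)B 2/2 satisfied · (6,5)B 3/3 satisfied · (6,6)B 2/2 satisfied
Unsatisfied: (1,3), (1,4), (2,3), (2,4), (2,6), (3,2), (3,3), (3,4), (3,5), (3,6), (4,4), (4,5), (4,6), (5,6) — 14 in total.

14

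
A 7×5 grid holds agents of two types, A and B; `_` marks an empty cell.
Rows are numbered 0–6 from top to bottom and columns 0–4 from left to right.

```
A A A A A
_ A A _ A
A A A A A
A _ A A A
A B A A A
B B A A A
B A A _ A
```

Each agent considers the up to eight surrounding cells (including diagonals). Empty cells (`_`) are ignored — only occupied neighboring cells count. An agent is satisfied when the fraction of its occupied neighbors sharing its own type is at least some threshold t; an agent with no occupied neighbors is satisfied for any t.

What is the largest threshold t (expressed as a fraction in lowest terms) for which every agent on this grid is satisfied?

Row 0: (0,0)A 2/2 · (0,1)A 4/4 · (0,2)A 4/4 · (0,3)A 4/4 · (0,4)A 2/2
Row 1: (1,1)A 7/7 · (1,2)A 7/7 · (1,4)A 4/4
Row 2: (2,0)A 3/3 · (2,1)A 6/6 · (2,2)A 6/6 · (2,3)A 7/7 · (2,4)A 4/4
Row 3: (3,0)A 3/4 · (3,2)A 6/7 · (3,3)A 8/8 · (3,4)A 5/5
Row 4: (4,0)A 1/4 · (4,1)B 2/7 · (4,2)A 5/7 · (4,3)A 8/8 · (4,4)A 5/5
Row 5: (5,0)B 3/5 · (5,1)B 3/8 · (5,2)A 5/7 · (5,3)A 7/7 · (5,4)A 4/4
Row 6: (6,0)B 2/3 · (6,1)A 2/5 · (6,2)A 3/4 · (6,4)A 2/2
The smallest same-type fraction is 1/4 at (4,0), which reduces to 1/4. Any threshold above that leaves this agent unsatisfied.

1/4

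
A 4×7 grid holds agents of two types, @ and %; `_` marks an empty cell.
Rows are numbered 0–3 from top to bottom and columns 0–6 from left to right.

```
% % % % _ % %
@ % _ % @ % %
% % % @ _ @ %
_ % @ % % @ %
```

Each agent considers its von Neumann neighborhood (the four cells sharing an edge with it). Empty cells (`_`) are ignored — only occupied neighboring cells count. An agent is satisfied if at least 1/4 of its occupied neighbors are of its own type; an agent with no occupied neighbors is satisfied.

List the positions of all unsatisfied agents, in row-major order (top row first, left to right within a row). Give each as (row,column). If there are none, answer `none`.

(1,0), (1,4), (2,3), (3,2)

Row 0: (0,0)% 1/2 satisfied · (0,1)% 3/3 satisfied · (0,2)% 2/2 satisfied · (0,3)% 2/2 satisfied · (0,5)% 2/2 satisfied · (0,6)% 2/2 satisfied
Row 1: (1,0)@ 0/3 not · (1,1)% 2/3 satisfied · (1,3)% 1/3 satisfied · (1,4)@ 0/2 not · (1,5)% 2/4 satisfied · (1,6)% 3/3 satisfied
Row 2: (2,0)% 1/2 satisfied · (2,1)% 4/4 satisfied · (2,2)% 1/3 satisfied · (2,3)@ 0/3 not · (2,5)@ 1/3 satisfied · (2,6)% 2/3 satisfied
Row 3: (3,1)% 1/2 satisfied · (3,2)@ 0/3 not · (3,3)% 1/3 satisfied · (3,4)% 1/2 satisfied · (3,5)@ 1/3 satisfied · (3,6)% 1/2 satisfied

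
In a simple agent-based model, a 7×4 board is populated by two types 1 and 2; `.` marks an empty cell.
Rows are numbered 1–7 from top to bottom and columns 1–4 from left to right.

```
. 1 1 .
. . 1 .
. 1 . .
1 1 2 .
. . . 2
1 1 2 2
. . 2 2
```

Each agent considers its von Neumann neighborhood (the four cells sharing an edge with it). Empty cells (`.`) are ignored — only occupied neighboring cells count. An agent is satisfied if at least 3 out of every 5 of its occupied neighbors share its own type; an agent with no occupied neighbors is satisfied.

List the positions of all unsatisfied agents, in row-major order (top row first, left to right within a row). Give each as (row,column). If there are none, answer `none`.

Row 1: (1,2)1 1/1 ✓ · (1,3)1 2/2 ✓
Row 2: (2,3)1 1/1 ✓
Row 3: (3,2)1 1/1 ✓
Row 4: (4,1)1 1/1 ✓ · (4,2)1 2/3 ✓ · (4,3)2 0/1 ✗
Row 5: (5,4)2 1/1 ✓
Row 6: (6,1)1 1/1 ✓ · (6,2)1 1/2 ✗ · (6,3)2 2/3 ✓ · (6,4)2 3/3 ✓
Row 7: (7,3)2 2/2 ✓ · (7,4)2 2/2 ✓

(4,3), (6,2)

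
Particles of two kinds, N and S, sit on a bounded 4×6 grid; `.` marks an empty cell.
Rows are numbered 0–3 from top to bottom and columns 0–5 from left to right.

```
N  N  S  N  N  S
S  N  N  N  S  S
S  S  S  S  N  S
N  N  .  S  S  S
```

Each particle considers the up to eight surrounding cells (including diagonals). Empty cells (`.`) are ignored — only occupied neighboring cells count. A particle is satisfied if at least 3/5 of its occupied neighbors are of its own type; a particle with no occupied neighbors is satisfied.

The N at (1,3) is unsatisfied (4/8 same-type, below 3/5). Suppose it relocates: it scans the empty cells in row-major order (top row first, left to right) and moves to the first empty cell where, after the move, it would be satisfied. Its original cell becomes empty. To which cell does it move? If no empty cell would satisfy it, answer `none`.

Vacating (1,3). Empty cells in order:
  (3,2): 1/5 same-type → still unsatisfied.

none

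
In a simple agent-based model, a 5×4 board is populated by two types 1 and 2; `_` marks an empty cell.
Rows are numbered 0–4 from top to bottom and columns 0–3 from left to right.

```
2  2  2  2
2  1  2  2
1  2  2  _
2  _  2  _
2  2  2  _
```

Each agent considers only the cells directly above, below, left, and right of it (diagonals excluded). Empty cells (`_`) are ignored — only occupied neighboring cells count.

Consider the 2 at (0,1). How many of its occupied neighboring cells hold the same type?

Occupied neighbors of (0,1): (1,1)=1, (0,0)=2, (0,2)=2.
Same type (2): 2 of 3.

2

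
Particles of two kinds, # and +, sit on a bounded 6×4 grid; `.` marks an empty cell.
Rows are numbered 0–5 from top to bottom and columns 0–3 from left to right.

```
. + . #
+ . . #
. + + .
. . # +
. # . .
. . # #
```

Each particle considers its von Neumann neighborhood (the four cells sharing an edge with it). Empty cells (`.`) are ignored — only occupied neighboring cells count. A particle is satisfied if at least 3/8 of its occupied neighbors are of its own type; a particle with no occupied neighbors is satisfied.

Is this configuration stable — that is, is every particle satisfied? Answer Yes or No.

Row 0: (0,1)+ 0/0 ok · (0,3)# 1/1 ok
Row 1: (1,0)+ 0/0 ok · (1,3)# 1/1 ok
Row 2: (2,1)+ 1/1 ok · (2,2)+ 1/2 ok
Row 3: (3,2)# 0/2 unhappy · (3,3)+ 0/1 unhappy
Row 4: (4,1)# 0/0 ok
Row 5: (5,2)# 1/1 ok · (5,3)# 1/1 ok
For instance (3,2) has only 0/2 same-type neighbors, below 3/8.

No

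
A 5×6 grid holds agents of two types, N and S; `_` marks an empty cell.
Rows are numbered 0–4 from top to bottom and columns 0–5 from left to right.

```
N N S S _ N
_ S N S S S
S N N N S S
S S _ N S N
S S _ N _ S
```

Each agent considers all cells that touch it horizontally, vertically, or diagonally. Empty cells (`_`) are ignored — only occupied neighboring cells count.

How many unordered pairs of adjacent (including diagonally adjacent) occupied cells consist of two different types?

Scan each occupied cell's neighbors to the right and below (and the two forward diagonals) so each pair is counted once.
From row 0: 7 unlike of 14 pairs (running 7/14).
From row 1: 7 unlike of 18 pairs (running 14/32).
From row 2: 9 unlike of 18 pairs (running 23/50).
From row 3: 4 unlike of 11 pairs (running 27/61).
From row 4: 0 unlike of 1 pairs (running 27/62).
Total adjacent occupied pairs: 62; unlike-type pairs: 27.

27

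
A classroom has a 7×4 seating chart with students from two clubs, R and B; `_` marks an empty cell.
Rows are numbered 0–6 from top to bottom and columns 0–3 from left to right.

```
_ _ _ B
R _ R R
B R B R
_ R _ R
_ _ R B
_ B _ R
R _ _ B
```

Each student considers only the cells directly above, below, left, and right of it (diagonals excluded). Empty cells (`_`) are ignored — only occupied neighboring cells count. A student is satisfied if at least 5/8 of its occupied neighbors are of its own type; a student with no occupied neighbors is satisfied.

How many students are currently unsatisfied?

Row 0: (0,3)B 0/1 ✗
Row 1: (1,0)R 0/1 ✗ · (1,2)R 1/2 ✗ · (1,3)R 2/3 ✓
Row 2: (2,0)B 0/2 ✗ · (2,1)R 1/3 ✗ · (2,2)B 0/3 ✗ · (2,3)R 2/3 ✓
Row 3: (3,1)R 1/1 ✓ · (3,3)R 1/2 ✗
Row 4: (4,2)R 0/1 ✗ · (4,3)B 0/3 ✗
Row 5: (5,1)B 0/0 ✓ · (5,3)R 0/2 ✗
Row 6: (6,0)R 0/0 ✓ · (6,3)B 0/1 ✗
Unsatisfied: (0,3), (1,0), (1,2), (2,0), (2,1), (2,2), (3,3), (4,2), (4,3), (5,3), (6,3) — 11 in total.

11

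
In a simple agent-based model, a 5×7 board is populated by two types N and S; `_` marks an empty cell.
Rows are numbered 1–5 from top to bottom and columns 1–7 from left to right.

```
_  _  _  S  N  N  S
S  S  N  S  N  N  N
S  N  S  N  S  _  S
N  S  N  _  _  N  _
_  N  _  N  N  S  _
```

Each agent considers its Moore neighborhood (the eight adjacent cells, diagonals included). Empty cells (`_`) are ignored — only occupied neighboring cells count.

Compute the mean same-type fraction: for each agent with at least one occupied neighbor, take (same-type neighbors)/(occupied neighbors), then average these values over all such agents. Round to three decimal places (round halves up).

0.460

Row 1: (1,4)S 1/4 · (1,5)N 3/5 · (1,6)N 4/5 · (1,7)S 0/3
Row 2: (2,1)S 2/3 · (2,2)S 3/5 · (2,3)N 2/6 · (2,4)S 3/7 · (2,5)N 4/7 · (2,6)N 4/7 · (2,7)N 2/4
Row 3: (3,1)S 3/5 · (3,2)N 3/8 · (3,3)S 3/7 · (3,4)N 3/6 · (3,5)S 1/5 · (3,7)S 0/3
Row 4: (4,1)N 2/4 · (4,2)S 2/6 · (4,3)N 4/6 · (4,6)N 1/4
Row 5: (5,2)N 2/3 · (5,4)N 2/2 · (5,5)N 2/3 · (5,6)S 0/2
Sum over 25 agents: 1/4 + 3/5 + 4/5 + 0/3 + 2/3 + 3/5 + 2/6 + 3/7 + 4/7 + 4/7 + 2/4 + 3/5 + 3/8 + 3/7 + 3/6 + 1/5 + 0/3 + 2/4 + 2/6 + 4/6 + 1/4 + 2/3 + 2/2 + 2/3 + 0/2 = 1381/120; mean = 1381/120 ÷ 25 = 1381/3000 = 0.460333… → 0.460.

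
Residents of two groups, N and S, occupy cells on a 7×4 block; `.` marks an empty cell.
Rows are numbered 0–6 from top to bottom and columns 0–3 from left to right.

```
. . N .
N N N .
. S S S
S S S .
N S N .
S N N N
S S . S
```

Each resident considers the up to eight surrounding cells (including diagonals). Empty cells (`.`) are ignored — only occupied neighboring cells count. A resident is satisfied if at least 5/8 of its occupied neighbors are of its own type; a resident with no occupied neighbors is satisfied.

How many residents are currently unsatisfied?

(0,2)N 2/2 satisfied
(1,0)N 1/2 not
(1,1)N 3/5 not
(1,2)N 2/5 not
(2,1)S 4/7 not
(2,2)S 4/6 satisfied
(2,3)S 2/3 satisfied
(3,0)S 3/4 satisfied
(3,1)S 5/7 satisfied
(3,2)S 5/6 satisfied
(4,0)N 1/5 not
(4,1)S 4/8 not
(4,2)N 3/6 not
(5,0)S 3/5 not
(5,1)N 3/7 not
(5,2)N 3/6 not
(5,3)N 2/3 satisfied
(6,0)S 2/3 satisfied
(6,1)S 2/4 not
(6,3)S 0/2 not
Unsatisfied: (1,0), (1,1), (1,2), (2,1), (4,0), (4,1), (4,2), (5,0), (5,1), (5,2), (6,1), (6,3) — 12 in total.

12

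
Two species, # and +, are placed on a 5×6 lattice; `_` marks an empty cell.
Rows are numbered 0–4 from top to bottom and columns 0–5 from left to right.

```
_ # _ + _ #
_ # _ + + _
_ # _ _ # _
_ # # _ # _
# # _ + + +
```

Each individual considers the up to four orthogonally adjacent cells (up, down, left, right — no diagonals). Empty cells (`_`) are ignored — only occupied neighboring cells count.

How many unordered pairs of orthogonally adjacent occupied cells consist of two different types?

2

Scan each occupied cell's neighbors to the right and below so each pair is counted once.
Row 0: #(0,1)–#(1,1)= +(0,3)–+(1,3)=  → 0/2 unlike.
Row 1: #(1,1)–#(2,1)= +(1,3)–+(1,4)= +(1,4)–#(2,4)≠  → 1/3 unlike.
Row 2: #(2,1)–#(3,1)= #(2,4)–#(3,4)=  → 0/2 unlike.
Row 3: #(3,1)–#(3,2)= #(3,1)–#(4,1)= #(3,4)–+(4,4)≠  → 1/3 unlike.
Row 4: #(4,0)–#(4,1)= +(4,3)–+(4,4)= +(4,4)–+(4,5)=  → 0/3 unlike.
Total adjacent occupied pairs: 13; unlike-type pairs: 2.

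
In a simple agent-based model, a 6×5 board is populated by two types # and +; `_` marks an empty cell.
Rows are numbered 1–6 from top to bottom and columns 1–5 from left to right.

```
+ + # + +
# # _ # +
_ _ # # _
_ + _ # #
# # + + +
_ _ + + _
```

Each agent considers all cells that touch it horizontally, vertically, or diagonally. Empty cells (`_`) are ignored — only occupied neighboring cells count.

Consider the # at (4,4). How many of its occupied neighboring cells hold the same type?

3

Occupied neighbors of (4,4): (3,3)=#, (3,4)=#, (4,5)=#, (5,3)=+, (5,4)=+, (5,5)=+.
Same type (#): 3 of 6.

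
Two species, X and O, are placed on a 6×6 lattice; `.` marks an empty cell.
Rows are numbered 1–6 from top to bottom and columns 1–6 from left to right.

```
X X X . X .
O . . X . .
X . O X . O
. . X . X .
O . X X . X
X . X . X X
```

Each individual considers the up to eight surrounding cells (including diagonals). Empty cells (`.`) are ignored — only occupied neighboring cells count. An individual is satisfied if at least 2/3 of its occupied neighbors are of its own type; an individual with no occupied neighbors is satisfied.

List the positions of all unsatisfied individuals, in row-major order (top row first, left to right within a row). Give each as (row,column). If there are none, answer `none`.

(1,1), (2,1), (3,1), (3,3), (3,6), (5,1), (6,1)

(1,1)X 1/2 ✗
(1,2)X 2/3 ✓
(1,3)X 2/2 ✓
(1,5)X 1/1 ✓
(2,1)O 0/3 ✗
(2,4)X 3/4 ✓
(3,1)X 0/1 ✗
(3,3)O 0/3 ✗
(3,4)X 3/4 ✓
(3,6)O 0/1 ✗
(4,3)X 3/4 ✓
(4,5)X 3/4 ✓
(5,1)O 0/1 ✗
(5,3)X 3/3 ✓
(5,4)X 5/5 ✓
(5,6)X 3/3 ✓
(6,1)X 0/1 ✗
(6,3)X 2/2 ✓
(6,5)X 3/3 ✓
(6,6)X 2/2 ✓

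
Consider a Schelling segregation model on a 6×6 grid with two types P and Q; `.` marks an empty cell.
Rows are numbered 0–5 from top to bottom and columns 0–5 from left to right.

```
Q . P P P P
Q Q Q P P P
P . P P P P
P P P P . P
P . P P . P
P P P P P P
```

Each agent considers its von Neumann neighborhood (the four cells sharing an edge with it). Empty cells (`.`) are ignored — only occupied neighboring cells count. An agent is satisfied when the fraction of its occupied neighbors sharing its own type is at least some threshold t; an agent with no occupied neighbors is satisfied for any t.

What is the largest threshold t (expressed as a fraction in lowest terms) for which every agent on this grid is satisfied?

1/4

Row 0: (0,0)Q 1/1 · (0,2)P 1/2 · (0,3)P 3/3 · (0,4)P 3/3 · (0,5)P 2/2
Row 1: (1,0)Q 2/3 · (1,1)Q 2/2 · (1,2)Q 1/4 · (1,3)P 3/4 · (1,4)P 4/4 · (1,5)P 3/3
Row 2: (2,0)P 1/2 · (2,2)P 2/3 · (2,3)P 4/4 · (2,4)P 3/3 · (2,5)P 3/3
Row 3: (3,0)P 3/3 · (3,1)P 2/2 · (3,2)P 4/4 · (3,3)P 3/3 · (3,5)P 2/2
Row 4: (4,0)P 2/2 · (4,2)P 3/3 · (4,3)P 3/3 · (4,5)P 2/2
Row 5: (5,0)P 2/2 · (5,1)P 2/2 · (5,2)P 3/3 · (5,3)P 3/3 · (5,4)P 2/2 · (5,5)P 2/2
The smallest same-type fraction is 1/4 at (1,2), which reduces to 1/4. Any threshold above that leaves this agent unsatisfied.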